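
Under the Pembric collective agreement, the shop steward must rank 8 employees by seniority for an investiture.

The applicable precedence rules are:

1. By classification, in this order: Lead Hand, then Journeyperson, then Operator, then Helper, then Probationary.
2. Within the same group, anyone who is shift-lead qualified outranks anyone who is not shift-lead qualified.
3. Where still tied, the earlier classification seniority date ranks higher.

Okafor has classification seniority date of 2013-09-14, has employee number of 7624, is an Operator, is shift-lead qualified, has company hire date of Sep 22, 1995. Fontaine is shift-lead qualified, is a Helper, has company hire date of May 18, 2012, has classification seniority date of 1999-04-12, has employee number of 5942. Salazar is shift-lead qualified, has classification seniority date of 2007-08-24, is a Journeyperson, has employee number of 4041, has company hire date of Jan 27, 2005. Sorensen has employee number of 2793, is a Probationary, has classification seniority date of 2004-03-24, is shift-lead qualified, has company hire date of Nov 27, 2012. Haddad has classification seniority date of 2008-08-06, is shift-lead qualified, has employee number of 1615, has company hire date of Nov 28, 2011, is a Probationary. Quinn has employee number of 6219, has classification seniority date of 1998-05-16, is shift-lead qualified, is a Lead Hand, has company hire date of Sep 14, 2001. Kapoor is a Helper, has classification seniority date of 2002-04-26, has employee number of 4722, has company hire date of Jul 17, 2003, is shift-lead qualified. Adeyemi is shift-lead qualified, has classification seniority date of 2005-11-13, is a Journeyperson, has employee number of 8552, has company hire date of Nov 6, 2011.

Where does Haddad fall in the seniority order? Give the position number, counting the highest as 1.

8

By classification: Quinn (Lead Hand); then Adeyemi and Salazar (Journeyperson); then Okafor (Operator); then Fontaine and Kapoor (Helper); then Sorensen and Haddad (Probationary).
Adeyemi and Salazar are each shift-lead qualified, so the next rule applies.
Among Adeyemi and Salazar, by classification seniority date (earlier first): Adeyemi (2005-11-13) before Salazar (2007-08-24).
Fontaine and Kapoor are each shift-lead qualified, so the next rule applies.
Among Fontaine and Kapoor, by classification seniority date (earlier first): Fontaine (1999-04-12) before Kapoor (2002-04-26).
Sorensen and Haddad are each shift-lead qualified, so the next rule applies.
Among Sorensen and Haddad, by classification seniority date (earlier first): Sorensen (2004-03-24) before Haddad (2008-08-06).
Order: Quinn, Adeyemi, Salazar, Okafor, Fontaine, Kapoor, Sorensen, Haddad. So position 8.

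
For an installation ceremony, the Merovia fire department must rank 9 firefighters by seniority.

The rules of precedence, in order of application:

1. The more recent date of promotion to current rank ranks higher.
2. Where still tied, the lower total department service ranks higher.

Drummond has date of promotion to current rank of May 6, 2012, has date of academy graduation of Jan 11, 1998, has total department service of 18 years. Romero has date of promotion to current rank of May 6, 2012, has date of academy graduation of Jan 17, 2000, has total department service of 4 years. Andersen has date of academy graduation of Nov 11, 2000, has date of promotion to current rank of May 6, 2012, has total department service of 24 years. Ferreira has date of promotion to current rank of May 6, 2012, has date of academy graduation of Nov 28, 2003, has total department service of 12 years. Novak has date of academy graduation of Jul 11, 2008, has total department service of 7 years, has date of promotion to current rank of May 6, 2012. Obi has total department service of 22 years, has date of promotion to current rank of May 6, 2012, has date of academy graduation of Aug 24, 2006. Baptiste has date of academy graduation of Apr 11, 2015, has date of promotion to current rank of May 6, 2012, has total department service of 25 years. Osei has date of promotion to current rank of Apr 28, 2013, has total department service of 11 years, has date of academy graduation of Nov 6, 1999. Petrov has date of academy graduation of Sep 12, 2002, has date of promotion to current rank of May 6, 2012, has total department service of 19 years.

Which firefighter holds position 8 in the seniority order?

By date of promotion to current rank (later first): Osei (Apr 28, 2013); then Romero, Novak, Ferreira, Drummond, Petrov, Obi, Andersen and Baptiste (each May 6, 2012).
Among Romero, Novak, Ferreira, Drummond, Petrov, Obi, Andersen and Baptiste, by total department service (lower first): Romero (4 years) before Novak (7 years) before Ferreira (12 years) before Drummond (18 years) before Petrov (19 years) before Obi (22 years) before Andersen (24 years) before Baptiste (25 years).
Order: Osei, Romero, Novak, Ferreira, Drummond, Petrov, Obi, Andersen, Baptiste.

Andersen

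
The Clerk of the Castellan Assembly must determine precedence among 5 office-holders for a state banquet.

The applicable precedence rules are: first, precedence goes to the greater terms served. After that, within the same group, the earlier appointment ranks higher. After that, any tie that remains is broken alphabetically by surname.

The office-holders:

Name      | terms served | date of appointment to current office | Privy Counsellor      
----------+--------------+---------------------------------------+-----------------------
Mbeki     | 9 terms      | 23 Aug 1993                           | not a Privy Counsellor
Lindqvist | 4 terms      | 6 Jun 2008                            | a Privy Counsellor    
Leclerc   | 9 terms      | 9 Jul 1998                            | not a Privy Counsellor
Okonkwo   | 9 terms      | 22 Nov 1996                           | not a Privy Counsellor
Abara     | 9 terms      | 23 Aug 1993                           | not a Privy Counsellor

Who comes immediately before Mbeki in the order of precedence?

By terms served (higher first): Abara, Mbeki, Okonkwo and Leclerc (each 9 terms); then Lindqvist (4 terms).
Among Abara, Mbeki, Okonkwo and Leclerc, by date of appointment to current office (earlier first): Abara and Mbeki (23 Aug 1993) before Okonkwo (22 Nov 1996) before Leclerc (9 Jul 1998).
Among Abara and Mbeki, alphabetically by surname: Abara before Mbeki.
Order: Abara, Mbeki, Okonkwo, Leclerc, Lindqvist.

Abara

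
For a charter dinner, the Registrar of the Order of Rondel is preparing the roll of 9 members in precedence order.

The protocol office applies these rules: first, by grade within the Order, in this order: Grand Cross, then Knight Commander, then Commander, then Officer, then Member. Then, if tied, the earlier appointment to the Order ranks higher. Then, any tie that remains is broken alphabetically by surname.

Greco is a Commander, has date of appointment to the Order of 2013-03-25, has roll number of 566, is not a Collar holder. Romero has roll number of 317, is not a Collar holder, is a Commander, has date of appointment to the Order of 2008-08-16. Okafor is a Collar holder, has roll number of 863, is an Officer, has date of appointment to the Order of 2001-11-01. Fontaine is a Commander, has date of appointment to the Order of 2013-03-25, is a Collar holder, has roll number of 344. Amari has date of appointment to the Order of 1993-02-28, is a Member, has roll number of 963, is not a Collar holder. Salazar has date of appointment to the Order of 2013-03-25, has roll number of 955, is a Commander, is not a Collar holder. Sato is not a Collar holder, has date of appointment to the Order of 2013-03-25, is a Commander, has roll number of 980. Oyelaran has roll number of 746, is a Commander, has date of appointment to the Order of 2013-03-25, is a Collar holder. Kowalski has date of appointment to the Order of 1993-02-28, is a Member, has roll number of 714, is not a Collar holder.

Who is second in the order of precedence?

By grade within the Order: Romero, Fontaine, Greco, Oyelaran, Salazar and Sato (Commander); then Okafor (Officer); then Amari and Kowalski (Member).
Among Romero, Fontaine, Greco, Oyelaran, Salazar and Sato, by date of appointment to the Order (earlier first): Romero (2008-08-16) before Fontaine, Greco, Oyelaran, Salazar and Sato (2013-03-25).
Among Fontaine, Greco, Oyelaran, Salazar and Sato, alphabetically by surname: Fontaine before Greco before Oyelaran before Salazar before Sato.
Amari and Kowalski both have date of appointment to the Order 1993-02-28, so the next rule applies.
Among Amari and Kowalski, alphabetically by surname: Amari before Kowalski.
Order: Romero, Fontaine, Greco, Oyelaran, Salazar, Sato, Okafor, Amari, Kowalski.

Fontaine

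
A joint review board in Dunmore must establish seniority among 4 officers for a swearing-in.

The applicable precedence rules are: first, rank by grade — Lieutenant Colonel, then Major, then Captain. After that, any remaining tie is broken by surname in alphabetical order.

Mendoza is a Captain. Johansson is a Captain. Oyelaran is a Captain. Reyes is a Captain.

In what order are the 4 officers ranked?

Johansson, Mendoza, Oyelaran, Reyes

By grade: Johansson, Mendoza, Oyelaran and Reyes (Captain).
Among Johansson, Mendoza, Oyelaran and Reyes, alphabetically by surname: Johansson before Mendoza before Oyelaran before Reyes.
Full order: Johansson, Mendoza, Oyelaran, Reyes.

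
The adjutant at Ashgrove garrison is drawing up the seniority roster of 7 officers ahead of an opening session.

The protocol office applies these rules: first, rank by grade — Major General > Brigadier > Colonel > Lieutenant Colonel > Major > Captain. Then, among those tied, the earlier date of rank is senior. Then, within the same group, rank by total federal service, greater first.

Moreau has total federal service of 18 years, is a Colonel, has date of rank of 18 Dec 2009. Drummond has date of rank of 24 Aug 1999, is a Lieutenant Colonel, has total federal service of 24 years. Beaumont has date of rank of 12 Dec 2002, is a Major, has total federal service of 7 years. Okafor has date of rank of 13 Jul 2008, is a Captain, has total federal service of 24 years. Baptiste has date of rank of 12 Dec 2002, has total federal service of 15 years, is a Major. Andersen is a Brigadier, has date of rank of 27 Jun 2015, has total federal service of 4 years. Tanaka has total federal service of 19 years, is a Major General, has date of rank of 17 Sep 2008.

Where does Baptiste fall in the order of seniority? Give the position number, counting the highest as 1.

5

By grade: Tanaka (Major General); then Andersen (Brigadier); then Moreau (Colonel); then Drummond (Lieutenant Colonel); then Baptiste and Beaumont (Major); then Okafor (Captain).
Baptiste and Beaumont both have date of rank 12 Dec 2002, so the next rule applies.
Among Baptiste and Beaumont, by total federal service (higher first): Baptiste (15 years) before Beaumont (7 years).
Order: Tanaka, Andersen, Moreau, Drummond, Baptiste, Beaumont, Okafor. So position 5.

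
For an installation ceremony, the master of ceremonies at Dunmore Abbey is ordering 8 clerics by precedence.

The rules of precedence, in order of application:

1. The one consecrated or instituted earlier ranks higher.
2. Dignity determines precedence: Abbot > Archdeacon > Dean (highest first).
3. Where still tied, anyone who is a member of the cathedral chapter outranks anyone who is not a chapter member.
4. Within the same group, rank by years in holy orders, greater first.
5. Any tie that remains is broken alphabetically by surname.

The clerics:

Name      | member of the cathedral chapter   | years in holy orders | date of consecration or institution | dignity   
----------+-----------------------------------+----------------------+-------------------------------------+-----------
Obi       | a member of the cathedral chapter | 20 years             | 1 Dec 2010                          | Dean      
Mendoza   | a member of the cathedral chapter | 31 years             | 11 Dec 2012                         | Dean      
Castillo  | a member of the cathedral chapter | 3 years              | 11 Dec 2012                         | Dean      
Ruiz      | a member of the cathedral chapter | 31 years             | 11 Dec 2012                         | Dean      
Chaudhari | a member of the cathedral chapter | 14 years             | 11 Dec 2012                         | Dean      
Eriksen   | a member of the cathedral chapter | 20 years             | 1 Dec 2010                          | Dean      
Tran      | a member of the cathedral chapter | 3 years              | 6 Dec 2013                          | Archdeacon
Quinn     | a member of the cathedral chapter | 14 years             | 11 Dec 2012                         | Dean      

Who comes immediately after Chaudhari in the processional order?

By date of consecration or institution (earlier first): Eriksen and Obi (both 1 Dec 2010); then Mendoza, Ruiz, Chaudhari, Quinn and Castillo (each 11 Dec 2012); then Tran (6 Dec 2013).
Eriksen and Obi are each Dean, so the next rule applies.
Eriksen and Obi are each a member of the cathedral chapter, so the next rule applies.
Eriksen and Obi both have years in holy orders 20 years, so the next rule applies.
Among Eriksen and Obi, alphabetically by surname: Eriksen before Obi.
Mendoza, Ruiz, Chaudhari, Quinn and Castillo are each Dean, so the next rule applies.
Mendoza, Ruiz, Chaudhari, Quinn and Castillo are each a member of the cathedral chapter, so the next rule applies.
Among Mendoza, Ruiz, Chaudhari, Quinn and Castillo, by years in holy orders (higher first): Mendoza and Ruiz (31 years) before Chaudhari and Quinn (14 years) before Castillo (3 years).
Among Mendoza and Ruiz, alphabetically by surname: Mendoza before Ruiz.
Among Chaudhari and Quinn, alphabetically by surname: Chaudhari before Quinn.
Order: Eriksen, Obi, Mendoza, Ruiz, Chaudhari, Quinn, Castillo, Tran.

Quinn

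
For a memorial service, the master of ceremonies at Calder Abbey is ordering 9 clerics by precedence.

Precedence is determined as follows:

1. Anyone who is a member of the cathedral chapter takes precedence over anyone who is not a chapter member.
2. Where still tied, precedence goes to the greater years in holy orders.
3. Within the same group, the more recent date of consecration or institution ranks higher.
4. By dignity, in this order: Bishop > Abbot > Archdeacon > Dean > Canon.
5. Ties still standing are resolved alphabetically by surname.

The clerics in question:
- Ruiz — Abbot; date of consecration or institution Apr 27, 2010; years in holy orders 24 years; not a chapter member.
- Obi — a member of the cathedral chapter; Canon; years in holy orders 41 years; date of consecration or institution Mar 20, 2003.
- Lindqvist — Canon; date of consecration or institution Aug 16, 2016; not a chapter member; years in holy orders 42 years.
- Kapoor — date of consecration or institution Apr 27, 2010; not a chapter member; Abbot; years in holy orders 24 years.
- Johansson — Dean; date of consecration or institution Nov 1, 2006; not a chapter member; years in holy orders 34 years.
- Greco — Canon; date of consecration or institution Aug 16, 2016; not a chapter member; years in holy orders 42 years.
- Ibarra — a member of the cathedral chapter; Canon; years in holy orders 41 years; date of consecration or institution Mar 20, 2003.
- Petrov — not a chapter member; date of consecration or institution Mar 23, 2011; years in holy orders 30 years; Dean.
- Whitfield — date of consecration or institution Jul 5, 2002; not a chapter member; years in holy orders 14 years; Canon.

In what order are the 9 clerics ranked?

Ibarra, Obi, Greco, Lindqvist, Johansson, Petrov, Kapoor, Ruiz, Whitfield

By the first rule: Ibarra and Obi (both a member of the cathedral chapter); then Greco, Lindqvist, Johansson, Petrov, Kapoor, Ruiz and Whitfield (each not a chapter member).
Ibarra and Obi both have years in holy orders 41 years, so the next rule applies.
Ibarra and Obi both have date of consecration or institution Mar 20, 2003, so the next rule applies.
Ibarra and Obi are each Canon, so the next rule applies.
Among Ibarra and Obi, alphabetically by surname: Ibarra before Obi.
Among Greco, Lindqvist, Johansson, Petrov, Kapoor, Ruiz and Whitfield, by years in holy orders (higher first): Greco and Lindqvist (42 years) before Johansson (34 years) before Petrov (30 years) before Kapoor and Ruiz (24 years) before Whitfield (14 years).
Greco and Lindqvist both have date of consecration or institution Aug 16, 2016, so the next rule applies.
Greco and Lindqvist are each Canon, so the next rule applies.
Among Greco and Lindqvist, alphabetically by surname: Greco before Lindqvist.
Kapoor and Ruiz both have date of consecration or institution Apr 27, 2010, so the next rule applies.
Kapoor and Ruiz are each Abbot, so the next rule applies.
Among Kapoor and Ruiz, alphabetically by surname: Kapoor before Ruiz.
Full order: Ibarra, Obi, Greco, Lindqvist, Johansson, Petrov, Kapoor, Ruiz, Whitfield.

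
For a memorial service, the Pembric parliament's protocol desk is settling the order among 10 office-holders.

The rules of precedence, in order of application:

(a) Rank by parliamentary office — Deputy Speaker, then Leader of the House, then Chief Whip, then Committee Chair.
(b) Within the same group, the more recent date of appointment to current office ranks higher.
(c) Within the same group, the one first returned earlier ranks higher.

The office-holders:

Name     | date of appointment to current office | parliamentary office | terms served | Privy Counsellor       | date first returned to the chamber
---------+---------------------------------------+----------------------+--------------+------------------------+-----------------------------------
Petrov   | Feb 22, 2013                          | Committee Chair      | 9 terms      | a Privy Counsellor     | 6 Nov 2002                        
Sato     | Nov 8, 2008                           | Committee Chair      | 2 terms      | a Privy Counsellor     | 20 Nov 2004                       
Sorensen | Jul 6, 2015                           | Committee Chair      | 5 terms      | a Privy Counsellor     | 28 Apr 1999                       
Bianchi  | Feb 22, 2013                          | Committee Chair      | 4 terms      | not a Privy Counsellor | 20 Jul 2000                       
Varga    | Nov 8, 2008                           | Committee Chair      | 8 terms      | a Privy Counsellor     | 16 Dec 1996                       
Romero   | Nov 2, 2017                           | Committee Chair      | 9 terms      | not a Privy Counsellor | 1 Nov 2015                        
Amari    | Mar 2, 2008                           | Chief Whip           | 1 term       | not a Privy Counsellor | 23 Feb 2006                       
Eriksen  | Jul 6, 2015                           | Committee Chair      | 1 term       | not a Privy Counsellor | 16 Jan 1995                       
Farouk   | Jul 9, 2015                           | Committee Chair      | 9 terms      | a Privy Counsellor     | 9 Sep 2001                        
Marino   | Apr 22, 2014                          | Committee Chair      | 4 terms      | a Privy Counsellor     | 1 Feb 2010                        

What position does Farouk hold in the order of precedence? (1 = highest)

3

By parliamentary office: Amari (Chief Whip); then Romero, Farouk, Eriksen, Sorensen, Marino, Bianchi, Petrov, Varga and Sato (Committee Chair).
Among Romero, Farouk, Eriksen, Sorensen, Marino, Bianchi, Petrov, Varga and Sato, by date of appointment to current office (later first): Romero (Nov 2, 2017) before Farouk (Jul 9, 2015) before Eriksen and Sorensen (Jul 6, 2015) before Marino (Apr 22, 2014) before Bianchi and Petrov (Feb 22, 2013) before Varga and Sato (Nov 8, 2008).
Among Eriksen and Sorensen, by date first returned to the chamber (earlier first): Eriksen (16 Jan 1995) before Sorensen (28 Apr 1999).
Among Bianchi and Petrov, by date first returned to the chamber (earlier first): Bianchi (20 Jul 2000) before Petrov (6 Nov 2002).
Among Varga and Sato, by date first returned to the chamber (earlier first): Varga (16 Dec 1996) before Sato (20 Nov 2004).
Order: Amari, Romero, Farouk, Eriksen, Sorensen, Marino, Bianchi, Petrov, Varga, Sato. So position 3.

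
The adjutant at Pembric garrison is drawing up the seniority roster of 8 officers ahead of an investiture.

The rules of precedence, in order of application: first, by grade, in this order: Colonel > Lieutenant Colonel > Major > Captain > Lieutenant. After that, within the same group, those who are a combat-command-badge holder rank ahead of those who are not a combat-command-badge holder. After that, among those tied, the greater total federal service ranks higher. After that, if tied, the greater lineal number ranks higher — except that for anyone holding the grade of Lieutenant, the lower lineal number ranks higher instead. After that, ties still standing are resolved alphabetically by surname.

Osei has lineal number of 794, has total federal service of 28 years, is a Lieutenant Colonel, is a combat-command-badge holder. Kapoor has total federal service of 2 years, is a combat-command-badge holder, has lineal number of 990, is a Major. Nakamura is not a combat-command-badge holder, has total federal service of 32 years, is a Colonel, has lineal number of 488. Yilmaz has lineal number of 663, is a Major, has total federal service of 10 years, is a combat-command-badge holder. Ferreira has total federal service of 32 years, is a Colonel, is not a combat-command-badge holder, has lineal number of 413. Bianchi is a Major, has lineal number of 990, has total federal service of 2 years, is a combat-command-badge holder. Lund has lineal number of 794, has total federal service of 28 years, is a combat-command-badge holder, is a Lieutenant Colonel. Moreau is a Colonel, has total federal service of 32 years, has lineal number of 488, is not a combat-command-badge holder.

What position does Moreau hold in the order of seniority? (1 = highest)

1

By grade: Moreau, Nakamura and Ferreira (Colonel); then Lund and Osei (Lieutenant Colonel); then Yilmaz, Bianchi and Kapoor (Major).
Moreau, Nakamura and Ferreira are each not a combat-command-badge holder, so the next rule applies.
Moreau, Nakamura and Ferreira all have total federal service 32 years, so the next rule applies.
Among Moreau, Nakamura and Ferreira, by lineal number (higher first): Moreau and Nakamura (488) before Ferreira (413).
Among Moreau and Nakamura, alphabetically by surname: Moreau before Nakamura.
Lund and Osei are each a combat-command-badge holder, so the next rule applies.
Lund and Osei both have total federal service 28 years, so the next rule applies.
Lund and Osei both have lineal number 794, so the next rule applies.
Among Lund and Osei, alphabetically by surname: Lund before Osei.
Yilmaz, Bianchi and Kapoor are each a combat-command-badge holder, so the next rule applies.
Among Yilmaz, Bianchi and Kapoor, by total federal service (higher first): Yilmaz (10 years) before Bianchi and Kapoor (2 years).
Bianchi and Kapoor both have lineal number 990, so the next rule applies.
Among Bianchi and Kapoor, alphabetically by surname: Bianchi before Kapoor.
Order: Moreau, Nakamura, Ferreira, Lund, Osei, Yilmaz, Bianchi, Kapoor. So position 1.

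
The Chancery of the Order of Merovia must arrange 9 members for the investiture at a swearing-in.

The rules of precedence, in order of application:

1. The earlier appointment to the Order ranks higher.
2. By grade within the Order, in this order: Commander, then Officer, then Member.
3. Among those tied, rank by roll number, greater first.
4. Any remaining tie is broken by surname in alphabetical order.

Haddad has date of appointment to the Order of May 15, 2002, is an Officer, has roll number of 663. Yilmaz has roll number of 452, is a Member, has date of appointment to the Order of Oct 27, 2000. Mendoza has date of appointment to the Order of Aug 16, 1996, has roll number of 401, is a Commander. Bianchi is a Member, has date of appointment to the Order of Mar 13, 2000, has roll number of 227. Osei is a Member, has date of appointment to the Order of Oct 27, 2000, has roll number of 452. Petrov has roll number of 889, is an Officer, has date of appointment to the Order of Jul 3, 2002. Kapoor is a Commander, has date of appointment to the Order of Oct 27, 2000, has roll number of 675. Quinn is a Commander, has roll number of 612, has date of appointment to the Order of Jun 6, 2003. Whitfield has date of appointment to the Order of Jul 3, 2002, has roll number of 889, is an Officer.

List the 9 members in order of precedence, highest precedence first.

By date of appointment to the Order (earlier first): Mendoza (Aug 16, 1996); then Bianchi (Mar 13, 2000); then Kapoor, Osei and Yilmaz (each Oct 27, 2000); then Haddad (May 15, 2002); then Petrov and Whitfield (both Jul 3, 2002); then Quinn (Jun 6, 2003).
Among Kapoor, Osei and Yilmaz, by grade within the Order: Kapoor (Commander) before Osei and Yilmaz (Member).
Osei and Yilmaz both have roll number 452, so the next rule applies.
Among Osei and Yilmaz, alphabetically by surname: Osei before Yilmaz.
Petrov and Whitfield are each Officer, so the next rule applies.
Petrov and Whitfield both have roll number 889, so the next rule applies.
Among Petrov and Whitfield, alphabetically by surname: Petrov before Whitfield.
Full order: Mendoza, Bianchi, Kapoor, Osei, Yilmaz, Haddad, Petrov, Whitfield, Quinn.

Mendoza, Bianchi, Kapoor, Osei, Yilmaz, Haddad, Petrov, Whitfield, Quinn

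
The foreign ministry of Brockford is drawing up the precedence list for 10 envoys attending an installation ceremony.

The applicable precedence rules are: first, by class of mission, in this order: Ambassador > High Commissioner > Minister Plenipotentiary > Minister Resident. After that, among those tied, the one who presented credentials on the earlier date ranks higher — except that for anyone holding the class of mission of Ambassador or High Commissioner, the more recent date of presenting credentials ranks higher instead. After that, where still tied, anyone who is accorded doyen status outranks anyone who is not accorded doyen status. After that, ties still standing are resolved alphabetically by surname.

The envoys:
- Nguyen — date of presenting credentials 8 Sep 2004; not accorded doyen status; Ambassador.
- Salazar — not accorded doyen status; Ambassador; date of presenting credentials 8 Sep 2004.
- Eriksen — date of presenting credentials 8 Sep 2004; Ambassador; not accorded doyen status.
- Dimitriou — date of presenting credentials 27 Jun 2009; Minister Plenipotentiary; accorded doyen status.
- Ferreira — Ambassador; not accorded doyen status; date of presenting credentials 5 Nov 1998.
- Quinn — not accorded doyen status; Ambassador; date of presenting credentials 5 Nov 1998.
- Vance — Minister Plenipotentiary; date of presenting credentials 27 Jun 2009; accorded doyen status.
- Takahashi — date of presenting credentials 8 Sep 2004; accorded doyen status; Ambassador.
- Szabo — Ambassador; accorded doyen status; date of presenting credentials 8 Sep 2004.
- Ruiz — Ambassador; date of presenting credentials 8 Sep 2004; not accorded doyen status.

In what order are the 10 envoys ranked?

By class of mission: Szabo, Takahashi, Eriksen, Nguyen, Ruiz, Salazar, Ferreira and Quinn (Ambassador); then Dimitriou and Vance (Minister Plenipotentiary).
Among Szabo, Takahashi, Eriksen, Nguyen, Ruiz, Salazar, Ferreira and Quinn, by date of presenting credentials (later first) (reversed rule for this group): Szabo, Takahashi, Eriksen, Nguyen, Ruiz and Salazar (8 Sep 2004) before Ferreira and Quinn (5 Nov 1998).
Among Szabo, Takahashi, Eriksen, Nguyen, Ruiz and Salazar, accorded doyen status before not accorded doyen status: Szabo and Takahashi (accorded doyen status) before Eriksen, Nguyen, Ruiz and Salazar (not accorded doyen status).
Among Szabo and Takahashi, alphabetically by surname: Szabo before Takahashi.
Among Eriksen, Nguyen, Ruiz and Salazar, alphabetically by surname: Eriksen before Nguyen before Ruiz before Salazar.
Ferreira and Quinn are each not accorded doyen status, so the next rule applies.
Among Ferreira and Quinn, alphabetically by surname: Ferreira before Quinn.
Dimitriou and Vance both have date of presenting credentials 27 Jun 2009, so the next rule applies.
Dimitriou and Vance are each accorded doyen status, so the next rule applies.
Among Dimitriou and Vance, alphabetically by surname: Dimitriou before Vance.
Full order: Szabo, Takahashi, Eriksen, Nguyen, Ruiz, Salazar, Ferreira, Quinn, Dimitriou, Vance.

Szabo, Takahashi, Eriksen, Nguyen, Ruiz, Salazar, Ferreira, Quinn, Dimitriou, Vance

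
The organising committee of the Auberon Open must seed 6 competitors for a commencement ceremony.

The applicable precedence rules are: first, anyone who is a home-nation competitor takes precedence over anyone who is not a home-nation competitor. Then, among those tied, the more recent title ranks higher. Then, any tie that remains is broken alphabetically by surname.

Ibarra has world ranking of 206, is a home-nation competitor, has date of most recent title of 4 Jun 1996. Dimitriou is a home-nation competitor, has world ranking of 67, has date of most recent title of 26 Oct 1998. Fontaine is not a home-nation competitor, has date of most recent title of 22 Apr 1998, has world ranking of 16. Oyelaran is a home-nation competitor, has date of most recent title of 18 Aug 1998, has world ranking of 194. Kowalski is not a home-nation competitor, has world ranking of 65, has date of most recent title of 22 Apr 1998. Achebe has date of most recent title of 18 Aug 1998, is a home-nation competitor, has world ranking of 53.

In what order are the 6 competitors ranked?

By the first rule: Dimitriou, Achebe, Oyelaran and Ibarra (each a home-nation competitor); then Fontaine and Kowalski (both not a home-nation competitor).
Among Dimitriou, Achebe, Oyelaran and Ibarra, by date of most recent title (later first): Dimitriou (26 Oct 1998) before Achebe and Oyelaran (18 Aug 1998) before Ibarra (4 Jun 1996).
Among Achebe and Oyelaran, alphabetically by surname: Achebe before Oyelaran.
Fontaine and Kowalski both have date of most recent title 22 Apr 1998, so the next rule applies.
Among Fontaine and Kowalski, alphabetically by surname: Fontaine before Kowalski.
Full order: Dimitriou, Achebe, Oyelaran, Ibarra, Fontaine, Kowalski.

Dimitriou, Achebe, Oyelaran, Ibarra, Fontaine, Kowalski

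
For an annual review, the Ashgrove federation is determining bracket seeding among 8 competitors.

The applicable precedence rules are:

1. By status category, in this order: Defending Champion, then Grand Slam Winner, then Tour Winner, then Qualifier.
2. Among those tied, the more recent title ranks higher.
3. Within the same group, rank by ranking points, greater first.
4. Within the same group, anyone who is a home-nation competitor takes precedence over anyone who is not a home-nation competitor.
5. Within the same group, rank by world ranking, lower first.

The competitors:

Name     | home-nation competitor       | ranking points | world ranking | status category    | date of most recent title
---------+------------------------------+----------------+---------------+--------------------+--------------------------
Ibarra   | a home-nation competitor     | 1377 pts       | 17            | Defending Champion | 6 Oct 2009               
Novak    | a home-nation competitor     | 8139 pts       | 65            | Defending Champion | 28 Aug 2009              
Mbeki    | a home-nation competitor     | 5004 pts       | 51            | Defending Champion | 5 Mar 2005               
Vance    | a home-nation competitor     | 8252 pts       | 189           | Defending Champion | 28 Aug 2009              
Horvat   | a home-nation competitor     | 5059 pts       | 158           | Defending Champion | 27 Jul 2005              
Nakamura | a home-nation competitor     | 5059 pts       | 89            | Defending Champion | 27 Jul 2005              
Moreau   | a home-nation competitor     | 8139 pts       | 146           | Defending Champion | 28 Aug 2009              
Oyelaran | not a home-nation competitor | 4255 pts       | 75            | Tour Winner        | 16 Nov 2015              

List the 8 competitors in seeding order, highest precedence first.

Ibarra, Vance, Novak, Moreau, Nakamura, Horvat, Mbeki, Oyelaran

By status category: Ibarra, Vance, Novak, Moreau, Nakamura, Horvat and Mbeki (Defending Champion); then Oyelaran (Tour Winner).
Among Ibarra, Vance, Novak, Moreau, Nakamura, Horvat and Mbeki, by date of most recent title (later first): Ibarra (6 Oct 2009) before Vance, Novak and Moreau (28 Aug 2009) before Nakamura and Horvat (27 Jul 2005) before Mbeki (5 Mar 2005).
Among Vance, Novak and Moreau, by ranking points (higher first): Vance (8252 pts) before Novak and Moreau (8139 pts).
Novak and Moreau are each a home-nation competitor, so the next rule applies.
Among Novak and Moreau, by world ranking (lower first): Novak (65) before Moreau (146).
Nakamura and Horvat both have ranking points 5059 pts, so the next rule applies.
Nakamura and Horvat are each a home-nation competitor, so the next rule applies.
Among Nakamura and Horvat, by world ranking (lower first): Nakamura (89) before Horvat (158).
Full order: Ibarra, Vance, Novak, Moreau, Nakamura, Horvat, Mbeki, Oyelaran.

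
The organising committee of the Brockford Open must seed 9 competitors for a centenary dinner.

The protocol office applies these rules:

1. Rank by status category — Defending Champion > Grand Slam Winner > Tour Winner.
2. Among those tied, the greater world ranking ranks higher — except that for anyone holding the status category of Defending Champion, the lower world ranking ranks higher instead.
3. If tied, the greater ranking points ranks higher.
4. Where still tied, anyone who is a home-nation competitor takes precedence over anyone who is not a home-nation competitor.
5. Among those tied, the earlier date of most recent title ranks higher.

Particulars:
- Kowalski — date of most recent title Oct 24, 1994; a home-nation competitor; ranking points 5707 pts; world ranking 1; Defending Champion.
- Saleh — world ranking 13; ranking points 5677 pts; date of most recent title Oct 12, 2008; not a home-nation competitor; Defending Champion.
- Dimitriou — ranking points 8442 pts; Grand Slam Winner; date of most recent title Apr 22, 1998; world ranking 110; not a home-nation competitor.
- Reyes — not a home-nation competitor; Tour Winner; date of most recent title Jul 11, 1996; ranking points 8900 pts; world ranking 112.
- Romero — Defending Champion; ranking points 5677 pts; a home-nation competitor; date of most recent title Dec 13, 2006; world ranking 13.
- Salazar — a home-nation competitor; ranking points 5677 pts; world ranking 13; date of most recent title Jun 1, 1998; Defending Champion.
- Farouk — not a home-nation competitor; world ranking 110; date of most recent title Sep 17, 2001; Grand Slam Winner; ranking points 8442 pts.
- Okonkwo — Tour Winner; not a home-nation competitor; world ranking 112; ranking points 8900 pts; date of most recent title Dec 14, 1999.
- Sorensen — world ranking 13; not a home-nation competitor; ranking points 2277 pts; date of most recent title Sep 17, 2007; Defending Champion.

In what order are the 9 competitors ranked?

Kowalski, Salazar, Romero, Saleh, Sorensen, Dimitriou, Farouk, Reyes, Okonkwo

By status category: Kowalski, Salazar, Romero, Saleh and Sorensen (Defending Champion); then Dimitriou and Farouk (Grand Slam Winner); then Reyes and Okonkwo (Tour Winner).
Among Kowalski, Salazar, Romero, Saleh and Sorensen, by world ranking (lower first) (reversed rule for this group): Kowalski (1) before Salazar, Romero, Saleh and Sorensen (13).
Among Salazar, Romero, Saleh and Sorensen, by ranking points (higher first): Salazar, Romero and Saleh (5677 pts) before Sorensen (2277 pts).
Among Salazar, Romero and Saleh, a home-nation competitor before not a home-nation competitor: Salazar and Romero (a home-nation competitor) before Saleh (not a home-nation competitor).
Among Salazar and Romero, by date of most recent title (earlier first): Salazar (Jun 1, 1998) before Romero (Dec 13, 2006).
Dimitriou and Farouk both have world ranking 110, so the next rule applies.
Dimitriou and Farouk both have ranking points 8442 pts, so the next rule applies.
Dimitriou and Farouk are each not a home-nation competitor, so the next rule applies.
Among Dimitriou and Farouk, by date of most recent title (earlier first): Dimitriou (Apr 22, 1998) before Farouk (Sep 17, 2001).
Reyes and Okonkwo both have world ranking 112, so the next rule applies.
Reyes and Okonkwo both have ranking points 8900 pts, so the next rule applies.
Reyes and Okonkwo are each not a home-nation competitor, so the next rule applies.
Among Reyes and Okonkwo, by date of most recent title (earlier first): Reyes (Jul 11, 1996) before Okonkwo (Dec 14, 1999).
Full order: Kowalski, Salazar, Romero, Saleh, Sorensen, Dimitriou, Farouk, Reyes, Okonkwo.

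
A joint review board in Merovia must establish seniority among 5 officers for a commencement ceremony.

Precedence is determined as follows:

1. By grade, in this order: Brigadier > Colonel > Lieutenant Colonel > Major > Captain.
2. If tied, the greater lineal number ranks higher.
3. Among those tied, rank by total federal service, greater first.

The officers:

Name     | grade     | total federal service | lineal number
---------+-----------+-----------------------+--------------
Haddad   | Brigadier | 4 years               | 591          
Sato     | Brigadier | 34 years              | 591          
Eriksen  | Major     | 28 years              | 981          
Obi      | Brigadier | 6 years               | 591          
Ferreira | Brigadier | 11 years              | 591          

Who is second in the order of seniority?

Ferreira

By grade: Sato, Ferreira, Obi and Haddad (Brigadier); then Eriksen (Major).
Sato, Ferreira, Obi and Haddad all have lineal number 591, so the next rule applies.
Among Sato, Ferreira, Obi and Haddad, by total federal service (higher first): Sato (34 years) before Ferreira (11 years) before Obi (6 years) before Haddad (4 years).
Order: Sato, Ferreira, Obi, Haddad, Eriksen.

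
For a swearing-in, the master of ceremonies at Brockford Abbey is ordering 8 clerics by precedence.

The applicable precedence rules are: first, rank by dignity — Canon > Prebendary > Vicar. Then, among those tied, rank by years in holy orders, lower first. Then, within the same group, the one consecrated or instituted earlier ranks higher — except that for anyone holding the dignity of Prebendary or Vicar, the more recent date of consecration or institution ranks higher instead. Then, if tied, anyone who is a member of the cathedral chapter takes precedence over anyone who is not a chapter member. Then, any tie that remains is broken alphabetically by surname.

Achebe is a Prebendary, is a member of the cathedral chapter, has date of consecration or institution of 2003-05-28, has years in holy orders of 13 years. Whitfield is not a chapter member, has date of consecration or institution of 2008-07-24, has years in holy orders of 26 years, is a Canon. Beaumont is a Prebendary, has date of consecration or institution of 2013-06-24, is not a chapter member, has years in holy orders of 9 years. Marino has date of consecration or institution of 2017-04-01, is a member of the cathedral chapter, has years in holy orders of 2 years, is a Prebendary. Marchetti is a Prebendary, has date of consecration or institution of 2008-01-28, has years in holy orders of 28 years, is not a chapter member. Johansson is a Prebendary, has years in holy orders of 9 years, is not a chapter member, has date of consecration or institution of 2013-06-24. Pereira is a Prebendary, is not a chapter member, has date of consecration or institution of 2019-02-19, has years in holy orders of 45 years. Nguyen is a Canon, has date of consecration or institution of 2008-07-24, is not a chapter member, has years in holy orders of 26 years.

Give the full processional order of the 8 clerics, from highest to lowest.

Nguyen, Whitfield, Marino, Beaumont, Johansson, Achebe, Marchetti, Pereira

By dignity: Nguyen and Whitfield (Canon); then Marino, Beaumont, Johansson, Achebe, Marchetti and Pereira (Prebendary).
Nguyen and Whitfield both have years in holy orders 26 years, so the next rule applies.
Nguyen and Whitfield both have date of consecration or institution 2008-07-24, so the next rule applies.
Nguyen and Whitfield are each not a chapter member, so the next rule applies.
Among Nguyen and Whitfield, alphabetically by surname: Nguyen before Whitfield.
Among Marino, Beaumont, Johansson, Achebe, Marchetti and Pereira, by years in holy orders (lower first): Marino (2 years) before Beaumont and Johansson (9 years) before Achebe (13 years) before Marchetti (28 years) before Pereira (45 years).
Beaumont and Johansson both have date of consecration or institution 2013-06-24, so the next rule applies.
Beaumont and Johansson are each not a chapter member, so the next rule applies.
Among Beaumont and Johansson, alphabetically by surname: Beaumont before Johansson.
Full order: Nguyen, Whitfield, Marino, Beaumont, Johansson, Achebe, Marchetti, Pereira.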